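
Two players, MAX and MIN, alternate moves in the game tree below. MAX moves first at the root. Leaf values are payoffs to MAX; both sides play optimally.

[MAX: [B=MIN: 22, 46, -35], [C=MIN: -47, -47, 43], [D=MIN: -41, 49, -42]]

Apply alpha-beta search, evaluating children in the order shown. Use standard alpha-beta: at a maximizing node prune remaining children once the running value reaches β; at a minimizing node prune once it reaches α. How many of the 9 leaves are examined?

B [α=-∞,β=+∞]: v=-35
C [α=-35,β=+∞]: v=-47 after child 1 ≤ α → α-cutoff, skip 2
D [α=-35,β=+∞]: v=-41 after child 1 ≤ α → α-cutoff, skip 2
Root [α=-∞,β=+∞]: v=-35
Leaves evaluated: 5 of 9.

5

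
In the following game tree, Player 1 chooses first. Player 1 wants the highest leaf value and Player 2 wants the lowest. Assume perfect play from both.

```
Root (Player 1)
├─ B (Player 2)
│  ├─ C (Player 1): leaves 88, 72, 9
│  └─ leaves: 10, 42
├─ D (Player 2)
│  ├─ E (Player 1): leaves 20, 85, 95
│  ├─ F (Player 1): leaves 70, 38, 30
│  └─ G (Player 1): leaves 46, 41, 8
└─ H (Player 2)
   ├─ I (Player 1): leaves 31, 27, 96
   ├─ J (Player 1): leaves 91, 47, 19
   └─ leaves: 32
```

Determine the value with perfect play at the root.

C (Player 1): max(88, 72, 9) = 88
B (Player 2): min(88, 10, 42) = 10
E (Player 1): max(20, 85, 95) = 95
F (Player 1): max(70, 38, 30) = 70
G (Player 1): max(46, 41, 8) = 46
D (Player 2): min(95, 70, 46) = 46
I (Player 1): max(31, 27, 96) = 96
J (Player 1): max(91, 47, 19) = 91
H (Player 2): min(96, 91, 32) = 32
Root (Player 1): max(10, 46, 32) = 46

46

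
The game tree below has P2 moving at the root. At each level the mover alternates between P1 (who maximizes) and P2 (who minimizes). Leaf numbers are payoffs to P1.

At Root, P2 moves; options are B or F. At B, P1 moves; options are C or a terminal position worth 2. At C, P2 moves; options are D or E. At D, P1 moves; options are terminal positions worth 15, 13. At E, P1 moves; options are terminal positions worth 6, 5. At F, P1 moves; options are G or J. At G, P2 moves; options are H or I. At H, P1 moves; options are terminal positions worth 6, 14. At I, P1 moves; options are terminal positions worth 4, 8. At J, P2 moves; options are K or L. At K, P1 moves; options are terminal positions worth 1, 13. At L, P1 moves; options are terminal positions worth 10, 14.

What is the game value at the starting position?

6

D (P1): max(15, 13) = 15
E (P1): max(6, 5) = 6
C (P2): min(15, 6) = 6
B (P1): max(6, 2) = 6
H (P1): max(6, 14) = 14
I (P1): max(4, 8) = 8
G (P2): min(14, 8) = 8
K (P1): max(1, 13) = 13
L (P1): max(10, 14) = 14
J (P2): min(13, 14) = 13
F (P1): max(8, 13) = 13
Root (P2): min(6, 13) = 6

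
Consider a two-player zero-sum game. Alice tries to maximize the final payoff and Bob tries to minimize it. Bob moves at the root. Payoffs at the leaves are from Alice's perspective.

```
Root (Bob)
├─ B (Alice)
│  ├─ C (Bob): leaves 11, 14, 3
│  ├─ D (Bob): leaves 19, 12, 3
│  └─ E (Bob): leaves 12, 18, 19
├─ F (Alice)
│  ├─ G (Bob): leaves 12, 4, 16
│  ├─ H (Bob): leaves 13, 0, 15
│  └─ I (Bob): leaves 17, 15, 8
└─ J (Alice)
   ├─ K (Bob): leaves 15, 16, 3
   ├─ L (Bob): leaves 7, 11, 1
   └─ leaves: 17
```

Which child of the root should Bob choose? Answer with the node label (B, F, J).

C (Bob): min(11, 14, 3) = 3
D (Bob): min(19, 12, 3) = 3
E (Bob): min(12, 18, 19) = 12
B (Alice): max(3, 3, 12) = 12
G (Bob): min(12, 4, 16) = 4
H (Bob): min(13, 0, 15) = 0
I (Bob): min(17, 15, 8) = 8
F (Alice): max(4, 0, 8) = 8
K (Bob): min(15, 16, 3) = 3
L (Bob): min(7, 11, 1) = 1
J (Alice): max(3, 1, 17) = 17
Root (Bob): min(12, 8, 17) = 8
Bob picks the child with the lowest value: F (value 8).

F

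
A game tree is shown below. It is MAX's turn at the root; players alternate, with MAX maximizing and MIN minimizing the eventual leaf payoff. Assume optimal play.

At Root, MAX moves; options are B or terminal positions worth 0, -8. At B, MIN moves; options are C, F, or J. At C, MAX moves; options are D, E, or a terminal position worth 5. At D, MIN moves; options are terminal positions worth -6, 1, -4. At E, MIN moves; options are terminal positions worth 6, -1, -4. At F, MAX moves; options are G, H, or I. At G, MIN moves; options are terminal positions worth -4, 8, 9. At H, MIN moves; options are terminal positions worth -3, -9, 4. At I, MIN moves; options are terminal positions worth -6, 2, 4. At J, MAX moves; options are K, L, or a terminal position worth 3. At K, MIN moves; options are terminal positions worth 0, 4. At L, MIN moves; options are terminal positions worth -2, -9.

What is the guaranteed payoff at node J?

K: min(0, 4) = 0
L: min(-2, -9) = -9
J: max(0, -9, 3) = 3

3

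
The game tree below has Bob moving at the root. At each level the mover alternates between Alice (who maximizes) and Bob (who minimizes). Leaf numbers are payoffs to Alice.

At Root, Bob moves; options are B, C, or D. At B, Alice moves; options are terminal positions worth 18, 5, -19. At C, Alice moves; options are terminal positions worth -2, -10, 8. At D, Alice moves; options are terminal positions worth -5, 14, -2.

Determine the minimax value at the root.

8

B (Alice): max(18, 5, -19) = 18
C (Alice): max(-2, -10, 8) = 8
D (Alice): max(-5, 14, -2) = 14
Root (Bob): min(18, 8, 14) = 8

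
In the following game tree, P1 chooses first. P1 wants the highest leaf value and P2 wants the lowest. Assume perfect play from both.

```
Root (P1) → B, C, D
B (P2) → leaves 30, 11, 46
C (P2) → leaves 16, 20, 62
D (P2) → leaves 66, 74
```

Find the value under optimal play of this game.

66

B (P2): min(30, 11, 46) = 11
C (P2): min(16, 20, 62) = 16
D (P2): min(66, 74) = 66
Root (P1): max(11, 16, 66) = 66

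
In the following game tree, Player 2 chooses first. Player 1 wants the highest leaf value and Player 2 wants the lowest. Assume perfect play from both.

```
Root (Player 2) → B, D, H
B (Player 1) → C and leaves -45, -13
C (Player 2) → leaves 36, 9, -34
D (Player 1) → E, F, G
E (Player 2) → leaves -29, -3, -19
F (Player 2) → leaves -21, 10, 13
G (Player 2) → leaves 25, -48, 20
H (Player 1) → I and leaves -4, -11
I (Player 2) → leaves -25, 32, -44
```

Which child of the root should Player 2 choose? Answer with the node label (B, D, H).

D

C (Player 2): min(36, 9, -34) = -34
B (Player 1): max(-34, -45, -13) = -13
E (Player 2): min(-29, -3, -19) = -29
F (Player 2): min(-21, 10, 13) = -21
G (Player 2): min(25, -48, 20) = -48
D (Player 1): max(-29, -21, -48) = -21
I (Player 2): min(-25, 32, -44) = -44
H (Player 1): max(-44, -4, -11) = -4
Root (Player 2): min(-13, -21, -4) = -21
Player 2 picks the child with the lowest value: D (value -21).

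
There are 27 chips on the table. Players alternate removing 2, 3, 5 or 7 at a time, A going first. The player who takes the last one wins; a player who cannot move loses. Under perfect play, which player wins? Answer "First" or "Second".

Positions where the player to move wins (W) vs loses (L):
i:   0  1  2  3  4  5  6  7  8  9 10 11 12 13 14 15 16 17 18 19 20 21 22 23 24 25 26 27
     L  L  W  W  W  W  W  W  W  L  L  W  W  W  W  W  W  W  L  L  W  W  W  W  W  W  W  L
Position 27 is L, so the second player wins.

Second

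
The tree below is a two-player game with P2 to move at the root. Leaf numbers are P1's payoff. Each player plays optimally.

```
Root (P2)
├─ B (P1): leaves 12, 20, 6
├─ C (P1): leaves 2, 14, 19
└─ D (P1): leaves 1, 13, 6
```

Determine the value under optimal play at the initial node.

13

B (P1): max(12, 20, 6) = 20
C (P1): max(2, 14, 19) = 19
D (P1): max(1, 13, 6) = 13
Root (P2): min(20, 19, 13) = 13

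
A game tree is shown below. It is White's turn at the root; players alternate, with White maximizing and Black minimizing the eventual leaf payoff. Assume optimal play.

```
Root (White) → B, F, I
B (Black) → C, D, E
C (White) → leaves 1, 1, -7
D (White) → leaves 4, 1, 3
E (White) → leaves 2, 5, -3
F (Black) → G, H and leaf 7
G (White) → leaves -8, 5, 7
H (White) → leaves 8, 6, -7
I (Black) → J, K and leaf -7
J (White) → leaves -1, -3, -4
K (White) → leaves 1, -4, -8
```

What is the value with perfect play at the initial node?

7

C (White): max(1, 1, -7) = 1
D (White): max(4, 1, 3) = 4
E (White): max(2, 5, -3) = 5
B (Black): min(1, 4, 5) = 1
G (White): max(-8, 5, 7) = 7
H (White): max(8, 6, -7) = 8
F (Black): min(7, 8, 7) = 7
J (White): max(-1, -3, -4) = -1
K (White): max(1, -4, -8) = 1
I (Black): min(-1, 1, -7) = -7
Root (White): max(1, 7, -7) = 7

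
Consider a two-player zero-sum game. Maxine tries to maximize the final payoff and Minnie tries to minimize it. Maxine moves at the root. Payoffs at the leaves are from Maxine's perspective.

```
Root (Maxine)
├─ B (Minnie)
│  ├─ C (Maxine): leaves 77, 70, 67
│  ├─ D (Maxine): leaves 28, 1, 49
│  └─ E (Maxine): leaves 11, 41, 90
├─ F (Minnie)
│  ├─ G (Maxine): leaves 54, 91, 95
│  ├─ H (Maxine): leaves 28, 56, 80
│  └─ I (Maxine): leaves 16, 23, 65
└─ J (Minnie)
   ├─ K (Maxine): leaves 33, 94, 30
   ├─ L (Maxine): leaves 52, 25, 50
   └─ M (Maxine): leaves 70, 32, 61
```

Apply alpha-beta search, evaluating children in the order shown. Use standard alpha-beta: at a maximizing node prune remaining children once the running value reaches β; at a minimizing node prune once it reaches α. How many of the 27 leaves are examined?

24

C [α=-∞,β=+∞]: v=77
D [α=-∞,β=77]: v=49
E [α=-∞,β=49]: v=90
B [α=-∞,β=+∞]: v=49
G [α=49,β=+∞]: v=95
H [α=49,β=95]: v=80
I [α=49,β=80]: v=65
F [α=49,β=+∞]: v=65
K [α=65,β=+∞]: v=94
L [α=65,β=94]: v=52
J [α=65,β=+∞]: v=52 after child 2 ≤ α → α-cutoff, skip 1
Root [α=-∞,β=+∞]: v=65
Leaves evaluated: 24 of 27.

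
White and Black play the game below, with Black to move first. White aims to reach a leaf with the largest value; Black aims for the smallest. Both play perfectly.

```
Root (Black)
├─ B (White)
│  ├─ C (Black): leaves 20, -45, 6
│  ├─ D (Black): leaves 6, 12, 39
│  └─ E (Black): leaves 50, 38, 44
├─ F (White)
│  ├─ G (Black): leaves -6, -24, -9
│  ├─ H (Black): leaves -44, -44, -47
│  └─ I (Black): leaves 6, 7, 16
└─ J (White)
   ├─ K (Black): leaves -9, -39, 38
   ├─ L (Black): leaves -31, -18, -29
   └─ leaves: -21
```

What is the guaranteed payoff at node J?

-21

K: min(-9, -39, 38) = -39
L: min(-31, -18, -29) = -31
J: max(-39, -31, -21) = -21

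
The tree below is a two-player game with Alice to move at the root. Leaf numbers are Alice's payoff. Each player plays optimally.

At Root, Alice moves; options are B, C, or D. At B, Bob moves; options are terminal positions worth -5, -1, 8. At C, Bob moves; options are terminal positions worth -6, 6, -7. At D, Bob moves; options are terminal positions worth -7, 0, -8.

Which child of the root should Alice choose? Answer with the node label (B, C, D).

B

B (Bob): min(-5, -1, 8) = -5
C (Bob): min(-6, 6, -7) = -7
D (Bob): min(-7, 0, -8) = -8
Root (Alice): max(-5, -7, -8) = -5
Alice picks the child with the highest value: B (value -5).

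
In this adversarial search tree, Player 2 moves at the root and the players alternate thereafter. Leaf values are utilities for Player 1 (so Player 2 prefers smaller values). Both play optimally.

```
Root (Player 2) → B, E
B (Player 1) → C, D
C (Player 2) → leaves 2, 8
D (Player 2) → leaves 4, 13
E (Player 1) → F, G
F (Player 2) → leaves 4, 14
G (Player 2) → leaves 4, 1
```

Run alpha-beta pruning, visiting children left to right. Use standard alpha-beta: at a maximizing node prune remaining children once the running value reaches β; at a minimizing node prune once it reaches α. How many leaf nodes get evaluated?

6

C [α=-∞,β=+∞]: v=2
D [α=2,β=+∞]: v=4
B [α=-∞,β=+∞]: v=4
F [α=-∞,β=4]: v=4
E [α=-∞,β=4]: v=4 after child 1 ≥ β → β-cutoff, skip 1
Root [α=-∞,β=+∞]: v=4
Leaves evaluated: 6 of 8.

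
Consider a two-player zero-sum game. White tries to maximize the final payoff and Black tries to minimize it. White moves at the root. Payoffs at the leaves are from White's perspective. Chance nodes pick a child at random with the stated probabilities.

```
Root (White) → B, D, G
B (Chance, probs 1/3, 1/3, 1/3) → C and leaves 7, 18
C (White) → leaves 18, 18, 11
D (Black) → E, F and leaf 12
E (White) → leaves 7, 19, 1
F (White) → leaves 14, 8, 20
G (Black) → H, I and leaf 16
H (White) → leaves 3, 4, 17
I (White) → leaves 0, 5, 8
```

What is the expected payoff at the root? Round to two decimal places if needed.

14.33

C (White): max(18, 18, 11) = 18
B (Chance): 1/3·18 + 1/3·7 + 1/3·18 = 14.33
E (White): max(7, 19, 1) = 19
F (White): max(14, 8, 20) = 20
D (Black): min(19, 20, 12) = 12
H (White): max(3, 4, 17) = 17
I (White): max(0, 5, 8) = 8
G (Black): min(17, 8, 16) = 8
Root (White): max(14.33, 12, 8) = 14.33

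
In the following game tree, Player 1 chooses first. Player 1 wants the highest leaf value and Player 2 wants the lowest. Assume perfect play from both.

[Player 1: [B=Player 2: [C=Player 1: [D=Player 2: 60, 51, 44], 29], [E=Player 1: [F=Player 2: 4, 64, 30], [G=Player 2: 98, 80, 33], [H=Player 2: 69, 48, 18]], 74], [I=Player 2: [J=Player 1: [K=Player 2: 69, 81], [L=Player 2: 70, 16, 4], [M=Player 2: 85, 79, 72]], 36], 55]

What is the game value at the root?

D (Player 2): min(60, 51, 44) = 44
C (Player 1): max(44, 29) = 44
F (Player 2): min(4, 64, 30) = 4
G (Player 2): min(98, 80, 33) = 33
H (Player 2): min(69, 48, 18) = 18
E (Player 1): max(4, 33, 18) = 33
B (Player 2): min(44, 33, 74) = 33
K (Player 2): min(69, 81) = 69
L (Player 2): min(70, 16, 4) = 4
M (Player 2): min(85, 79, 72) = 72
J (Player 1): max(69, 4, 72) = 72
I (Player 2): min(72, 36) = 36
Root (Player 1): max(33, 36, 55) = 55

55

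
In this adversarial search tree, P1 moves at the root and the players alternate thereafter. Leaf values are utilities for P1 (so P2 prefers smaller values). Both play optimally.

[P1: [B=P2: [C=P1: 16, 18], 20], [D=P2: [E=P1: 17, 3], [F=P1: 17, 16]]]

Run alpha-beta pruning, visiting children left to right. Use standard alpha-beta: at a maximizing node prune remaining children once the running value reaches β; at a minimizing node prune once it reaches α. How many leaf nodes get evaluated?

5

C [α=-∞,β=+∞]: v=18
B [α=-∞,β=+∞]: v=18
E [α=18,β=+∞]: v=17
D [α=18,β=+∞]: v=17 after child 1 ≤ α → α-cutoff, skip 1
Root [α=-∞,β=+∞]: v=18
Leaves evaluated: 5 of 7.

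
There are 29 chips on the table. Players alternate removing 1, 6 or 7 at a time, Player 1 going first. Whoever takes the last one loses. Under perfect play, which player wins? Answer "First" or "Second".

Second

Positions where the player to move wins (W) vs loses (L):
i:   0  1  2  3  4  5  6  7  8  9 10 11 12 13 14 15 16 17 18 19 20 21 22 23 24 25 26 27 28 29
     W  L  W  L  W  L  W  W  W  W  W  W  W  L  W  L  W  L  W  W  W  W  W  W  W  L  W  L  W  L
Position 29 is L, so the second player wins.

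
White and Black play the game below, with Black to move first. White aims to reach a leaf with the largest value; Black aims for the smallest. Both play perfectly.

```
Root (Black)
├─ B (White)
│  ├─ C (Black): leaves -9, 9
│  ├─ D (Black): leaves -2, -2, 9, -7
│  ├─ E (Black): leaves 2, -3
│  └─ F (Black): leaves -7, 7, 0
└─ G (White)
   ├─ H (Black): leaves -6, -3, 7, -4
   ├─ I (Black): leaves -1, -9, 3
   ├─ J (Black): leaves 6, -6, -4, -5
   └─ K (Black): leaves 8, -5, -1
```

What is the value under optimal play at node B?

C: min(-9, 9) = -9
D: min(-2, -2, 9, -7) = -7
E: min(2, -3) = -3
F: min(-7, 7, 0) = -7
B: max(-9, -7, -3, -7) = -3

-3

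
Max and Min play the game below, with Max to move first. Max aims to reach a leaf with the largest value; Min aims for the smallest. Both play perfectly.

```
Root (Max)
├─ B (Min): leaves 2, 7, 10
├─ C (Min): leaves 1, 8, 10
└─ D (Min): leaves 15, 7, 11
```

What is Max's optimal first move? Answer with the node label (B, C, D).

D

B (Min): min(2, 7, 10) = 2
C (Min): min(1, 8, 10) = 1
D (Min): min(15, 7, 11) = 7
Root (Max): max(2, 1, 7) = 7
Max picks the child with the highest value: D (value 7).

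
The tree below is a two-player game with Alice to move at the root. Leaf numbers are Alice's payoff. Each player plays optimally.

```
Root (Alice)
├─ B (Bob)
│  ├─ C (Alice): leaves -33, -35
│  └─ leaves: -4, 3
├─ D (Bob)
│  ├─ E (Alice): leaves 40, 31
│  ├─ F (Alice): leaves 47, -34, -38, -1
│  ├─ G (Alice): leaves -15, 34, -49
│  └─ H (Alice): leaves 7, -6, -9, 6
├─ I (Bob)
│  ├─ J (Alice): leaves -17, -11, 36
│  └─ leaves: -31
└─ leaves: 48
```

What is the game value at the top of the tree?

C (Alice): max(-33, -35) = -33
B (Bob): min(-33, -4, 3) = -33
E (Alice): max(40, 31) = 40
F (Alice): max(47, -34, -38, -1) = 47
G (Alice): max(-15, 34, -49) = 34
H (Alice): max(7, -6, -9, 6) = 7
D (Bob): min(40, 47, 34, 7) = 7
J (Alice): max(-17, -11, 36) = 36
I (Bob): min(36, -31) = -31
Root (Alice): max(-33, 7, -31, 48) = 48

48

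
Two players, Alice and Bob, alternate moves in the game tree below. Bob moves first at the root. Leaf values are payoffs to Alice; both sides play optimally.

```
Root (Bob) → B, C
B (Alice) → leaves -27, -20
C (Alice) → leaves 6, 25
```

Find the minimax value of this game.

-20

B (Alice): max(-27, -20) = -20
C (Alice): max(6, 25) = 25
Root (Bob): min(-20, 25) = -20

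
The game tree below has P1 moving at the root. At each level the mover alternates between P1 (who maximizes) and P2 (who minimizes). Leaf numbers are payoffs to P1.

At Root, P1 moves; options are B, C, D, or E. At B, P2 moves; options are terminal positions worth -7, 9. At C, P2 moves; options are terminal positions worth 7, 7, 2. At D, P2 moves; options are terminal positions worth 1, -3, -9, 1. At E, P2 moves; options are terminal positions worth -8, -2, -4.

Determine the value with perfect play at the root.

B (P2): min(-7, 9) = -7
C (P2): min(7, 7, 2) = 2
D (P2): min(1, -3, -9, 1) = -9
E (P2): min(-8, -2, -4) = -8
Root (P1): max(-7, 2, -9, -8) = 2

2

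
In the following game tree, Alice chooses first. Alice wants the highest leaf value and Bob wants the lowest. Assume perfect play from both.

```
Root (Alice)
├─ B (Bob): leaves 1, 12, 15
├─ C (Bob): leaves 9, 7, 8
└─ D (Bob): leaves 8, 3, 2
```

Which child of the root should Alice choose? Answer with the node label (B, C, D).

B (Bob): min(1, 12, 15) = 1
C (Bob): min(9, 7, 8) = 7
D (Bob): min(8, 3, 2) = 2
Root (Alice): max(1, 7, 2) = 7
Alice picks the child with the highest value: C (value 7).

C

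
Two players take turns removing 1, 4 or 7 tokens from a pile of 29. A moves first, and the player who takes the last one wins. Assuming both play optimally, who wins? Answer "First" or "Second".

Compute winning (W) and losing (L) positions by backward induction:
i:   0  1  2  3  4  5  6  7  8  9 10 11 12 13 14 15 16 17 18 19 20 21 22 23 24 25 26 27 28 29
     L  W  L  W  W  L  W  W  L  W  L  W  W  L  W  W  L  W  L  W  W  L  W  W  L  W  L  W  W  L
Position 29 is L, so the second player wins.

Second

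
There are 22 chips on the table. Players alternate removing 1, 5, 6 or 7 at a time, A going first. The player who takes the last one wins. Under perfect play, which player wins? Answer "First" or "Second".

W/L table (W = player to move can force a win):
i:   0  1  2  3  4  5  6  7  8  9 10 11 12 13 14 15 16 17 18 19 20 21 22
     L  W  L  W  L  W  W  W  W  W  W  W  L  W  L  W  L  W  W  W  W  W  W
Position 22 is W, so the first player wins.

First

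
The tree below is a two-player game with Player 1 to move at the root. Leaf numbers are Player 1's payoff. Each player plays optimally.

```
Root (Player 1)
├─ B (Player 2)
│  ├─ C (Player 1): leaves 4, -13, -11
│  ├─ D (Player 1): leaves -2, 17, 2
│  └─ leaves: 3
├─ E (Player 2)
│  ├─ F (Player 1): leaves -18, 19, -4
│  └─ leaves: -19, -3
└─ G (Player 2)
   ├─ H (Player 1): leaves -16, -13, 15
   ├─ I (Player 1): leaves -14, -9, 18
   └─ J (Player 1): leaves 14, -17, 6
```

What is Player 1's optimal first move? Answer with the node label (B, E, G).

C (Player 1): max(4, -13, -11) = 4
D (Player 1): max(-2, 17, 2) = 17
B (Player 2): min(4, 17, 3) = 3
F (Player 1): max(-18, 19, -4) = 19
E (Player 2): min(19, -19, -3) = -19
H (Player 1): max(-16, -13, 15) = 15
I (Player 1): max(-14, -9, 18) = 18
J (Player 1): max(14, -17, 6) = 14
G (Player 2): min(15, 18, 14) = 14
Root (Player 1): max(3, -19, 14) = 14
Player 1 picks the child with the highest value: G (value 14).

G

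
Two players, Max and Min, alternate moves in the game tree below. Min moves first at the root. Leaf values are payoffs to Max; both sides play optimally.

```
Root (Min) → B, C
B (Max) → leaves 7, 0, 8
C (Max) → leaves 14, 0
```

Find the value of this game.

B (Max): max(7, 0, 8) = 8
C (Max): max(14, 0) = 14
Root (Min): min(8, 14) = 8

8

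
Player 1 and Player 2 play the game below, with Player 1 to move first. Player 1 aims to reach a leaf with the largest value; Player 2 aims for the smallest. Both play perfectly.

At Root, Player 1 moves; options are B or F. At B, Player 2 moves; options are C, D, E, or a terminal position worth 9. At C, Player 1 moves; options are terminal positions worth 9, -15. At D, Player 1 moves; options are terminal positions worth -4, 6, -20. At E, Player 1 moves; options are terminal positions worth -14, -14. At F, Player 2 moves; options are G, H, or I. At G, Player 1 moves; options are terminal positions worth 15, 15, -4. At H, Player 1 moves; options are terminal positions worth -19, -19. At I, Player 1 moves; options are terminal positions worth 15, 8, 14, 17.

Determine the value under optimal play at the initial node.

-14

C (Player 1): max(9, -15) = 9
D (Player 1): max(-4, 6, -20) = 6
E (Player 1): max(-14, -14) = -14
B (Player 2): min(9, 6, -14, 9) = -14
G (Player 1): max(15, 15, -4) = 15
H (Player 1): max(-19, -19) = -19
I (Player 1): max(15, 8, 14, 17) = 17
F (Player 2): min(15, -19, 17) = -19
Root (Player 1): max(-14, -19) = -14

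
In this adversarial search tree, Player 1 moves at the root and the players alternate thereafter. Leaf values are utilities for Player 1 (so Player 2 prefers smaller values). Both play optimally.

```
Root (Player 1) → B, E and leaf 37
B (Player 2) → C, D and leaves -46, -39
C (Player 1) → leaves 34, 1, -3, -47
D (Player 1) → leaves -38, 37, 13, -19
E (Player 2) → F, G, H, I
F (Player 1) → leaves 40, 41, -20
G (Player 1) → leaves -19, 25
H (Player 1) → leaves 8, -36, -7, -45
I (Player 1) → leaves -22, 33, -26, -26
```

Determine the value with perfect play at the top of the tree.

C (Player 1): max(34, 1, -3, -47) = 34
D (Player 1): max(-38, 37, 13, -19) = 37
B (Player 2): min(34, 37, -46, -39) = -46
F (Player 1): max(40, 41, -20) = 41
G (Player 1): max(-19, 25) = 25
H (Player 1): max(8, -36, -7, -45) = 8
I (Player 1): max(-22, 33, -26, -26) = 33
E (Player 2): min(41, 25, 8, 33) = 8
Root (Player 1): max(-46, 8, 37) = 37

37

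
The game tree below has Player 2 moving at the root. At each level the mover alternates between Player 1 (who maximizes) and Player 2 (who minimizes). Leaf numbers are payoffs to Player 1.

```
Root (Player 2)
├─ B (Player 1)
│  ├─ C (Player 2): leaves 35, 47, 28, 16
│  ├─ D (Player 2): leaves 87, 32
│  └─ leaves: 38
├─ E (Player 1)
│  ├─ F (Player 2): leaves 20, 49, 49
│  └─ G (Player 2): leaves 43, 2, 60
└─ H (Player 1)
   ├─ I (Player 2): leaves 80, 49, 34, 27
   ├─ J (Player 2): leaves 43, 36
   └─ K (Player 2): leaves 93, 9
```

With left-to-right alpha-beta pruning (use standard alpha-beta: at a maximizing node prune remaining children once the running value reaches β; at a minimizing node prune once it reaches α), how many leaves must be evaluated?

C [α=-∞,β=+∞]: v=16
D [α=16,β=+∞]: v=32
B [α=-∞,β=+∞]: v=38
F [α=-∞,β=38]: v=20
G [α=20,β=38]: v=2 after child 2 ≤ α → α-cutoff, skip 1
E [α=-∞,β=38]: v=20
I [α=-∞,β=20]: v=27
H [α=-∞,β=20]: v=27 after child 1 ≥ β → β-cutoff, skip 2
Root [α=-∞,β=+∞]: v=20
Leaves evaluated: 16 of 21.

16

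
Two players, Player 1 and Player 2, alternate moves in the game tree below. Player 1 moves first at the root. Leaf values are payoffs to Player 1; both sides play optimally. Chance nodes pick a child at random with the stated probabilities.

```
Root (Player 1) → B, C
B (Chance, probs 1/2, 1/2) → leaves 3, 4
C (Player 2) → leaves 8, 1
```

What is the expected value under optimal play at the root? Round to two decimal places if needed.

B (Chance): 1/2·3 + 1/2·4 = 3.5
C (Player 2): min(8, 1) = 1
Root (Player 1): max(3.5, 1) = 3.5

3.5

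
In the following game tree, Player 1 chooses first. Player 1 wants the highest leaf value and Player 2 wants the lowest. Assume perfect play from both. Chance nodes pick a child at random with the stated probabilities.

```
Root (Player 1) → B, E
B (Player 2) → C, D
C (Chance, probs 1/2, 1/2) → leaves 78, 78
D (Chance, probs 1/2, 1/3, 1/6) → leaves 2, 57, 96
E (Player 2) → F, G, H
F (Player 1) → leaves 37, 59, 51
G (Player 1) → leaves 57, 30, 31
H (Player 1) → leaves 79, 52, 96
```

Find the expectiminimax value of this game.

C (Chance): 1/2·78 + 1/2·78 = 78
D (Chance): 1/2·2 + 1/3·57 + 1/6·96 = 36
B (Player 2): min(78, 36) = 36
F (Player 1): max(37, 59, 51) = 59
G (Player 1): max(57, 30, 31) = 57
H (Player 1): max(79, 52, 96) = 96
E (Player 2): min(59, 57, 96) = 57
Root (Player 1): max(36, 57) = 57

57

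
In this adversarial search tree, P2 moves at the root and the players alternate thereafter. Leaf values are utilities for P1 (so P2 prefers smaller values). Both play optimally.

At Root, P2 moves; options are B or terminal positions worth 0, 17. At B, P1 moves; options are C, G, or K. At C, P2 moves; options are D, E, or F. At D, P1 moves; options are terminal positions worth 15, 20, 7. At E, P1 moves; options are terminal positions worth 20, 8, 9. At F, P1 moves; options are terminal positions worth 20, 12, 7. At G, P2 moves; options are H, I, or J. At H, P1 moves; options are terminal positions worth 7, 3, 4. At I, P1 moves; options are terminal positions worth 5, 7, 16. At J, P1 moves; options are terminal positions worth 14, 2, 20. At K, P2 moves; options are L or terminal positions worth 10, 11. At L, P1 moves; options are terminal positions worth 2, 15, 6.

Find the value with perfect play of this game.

0

D (P1): max(15, 20, 7) = 20
E (P1): max(20, 8, 9) = 20
F (P1): max(20, 12, 7) = 20
C (P2): min(20, 20, 20) = 20
H (P1): max(7, 3, 4) = 7
I (P1): max(5, 7, 16) = 16
J (P1): max(14, 2, 20) = 20
G (P2): min(7, 16, 20) = 7
L (P1): max(2, 15, 6) = 15
K (P2): min(15, 10, 11) = 10
B (P1): max(20, 7, 10) = 20
Root (P2): min(20, 0, 17) = 0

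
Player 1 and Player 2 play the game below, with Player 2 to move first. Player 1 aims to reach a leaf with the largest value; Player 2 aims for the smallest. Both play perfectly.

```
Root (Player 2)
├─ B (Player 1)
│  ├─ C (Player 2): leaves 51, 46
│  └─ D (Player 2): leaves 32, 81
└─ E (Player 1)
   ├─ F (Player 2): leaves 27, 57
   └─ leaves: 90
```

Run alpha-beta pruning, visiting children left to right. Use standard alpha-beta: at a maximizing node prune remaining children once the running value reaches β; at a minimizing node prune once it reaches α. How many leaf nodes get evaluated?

6

C [α=-∞,β=+∞]: v=46
D [α=46,β=+∞]: v=32 after child 1 ≤ α → α-cutoff, skip 1
B [α=-∞,β=+∞]: v=46
F [α=-∞,β=46]: v=27
E [α=-∞,β=46]: v=90
Root [α=-∞,β=+∞]: v=46
Leaves evaluated: 6 of 7.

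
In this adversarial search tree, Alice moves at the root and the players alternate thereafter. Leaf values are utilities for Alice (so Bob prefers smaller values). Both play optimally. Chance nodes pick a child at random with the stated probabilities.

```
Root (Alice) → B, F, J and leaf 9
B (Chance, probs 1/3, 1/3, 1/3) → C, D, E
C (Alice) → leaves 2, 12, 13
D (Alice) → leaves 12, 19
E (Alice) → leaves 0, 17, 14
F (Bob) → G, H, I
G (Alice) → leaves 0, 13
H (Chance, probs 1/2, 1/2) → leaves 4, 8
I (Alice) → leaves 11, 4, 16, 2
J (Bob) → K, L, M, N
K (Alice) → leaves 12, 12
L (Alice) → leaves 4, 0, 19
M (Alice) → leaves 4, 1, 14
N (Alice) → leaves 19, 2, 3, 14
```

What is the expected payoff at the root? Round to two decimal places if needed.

C (Alice): max(2, 12, 13) = 13
D (Alice): max(12, 19) = 19
E (Alice): max(0, 17, 14) = 17
B (Chance): 1/3·13 + 1/3·19 + 1/3·17 = 16.33
G (Alice): max(0, 13) = 13
H (Chance): 1/2·4 + 1/2·8 = 6
I (Alice): max(11, 4, 16, 2) = 16
F (Bob): min(13, 6, 16) = 6
K (Alice): max(12, 12) = 12
L (Alice): max(4, 0, 19) = 19
M (Alice): max(4, 1, 14) = 14
N (Alice): max(19, 2, 3, 14) = 19
J (Bob): min(12, 19, 14, 19) = 12
Root (Alice): max(16.33, 6, 12, 9) = 16.33

16.33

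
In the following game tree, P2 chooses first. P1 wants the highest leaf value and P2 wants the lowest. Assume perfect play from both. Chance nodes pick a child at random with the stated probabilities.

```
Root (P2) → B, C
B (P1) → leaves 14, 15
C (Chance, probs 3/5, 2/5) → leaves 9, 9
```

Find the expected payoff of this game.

B (P1): max(14, 15) = 15
C (Chance): 3/5·9 + 2/5·9 = 9
Root (P2): min(15, 9) = 9

9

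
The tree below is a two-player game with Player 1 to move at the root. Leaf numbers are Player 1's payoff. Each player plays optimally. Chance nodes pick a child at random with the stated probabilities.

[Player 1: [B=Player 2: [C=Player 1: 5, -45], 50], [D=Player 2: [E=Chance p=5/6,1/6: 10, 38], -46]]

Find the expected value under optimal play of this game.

5

C (Player 1): max(5, -45) = 5
B (Player 2): min(5, 50) = 5
E (Chance): 5/6·10 + 1/6·38 = 14.67
D (Player 2): min(14.67, -46) = -46
Root (Player 1): max(5, -46) = 5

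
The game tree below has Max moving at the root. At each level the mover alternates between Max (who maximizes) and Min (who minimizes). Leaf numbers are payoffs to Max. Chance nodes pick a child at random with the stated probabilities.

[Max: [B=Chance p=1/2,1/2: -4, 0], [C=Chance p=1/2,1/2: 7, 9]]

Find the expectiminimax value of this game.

8

B (Chance): 1/2·-4 + 1/2·0 = -2
C (Chance): 1/2·7 + 1/2·9 = 8
Root (Max): max(-2, 8) = 8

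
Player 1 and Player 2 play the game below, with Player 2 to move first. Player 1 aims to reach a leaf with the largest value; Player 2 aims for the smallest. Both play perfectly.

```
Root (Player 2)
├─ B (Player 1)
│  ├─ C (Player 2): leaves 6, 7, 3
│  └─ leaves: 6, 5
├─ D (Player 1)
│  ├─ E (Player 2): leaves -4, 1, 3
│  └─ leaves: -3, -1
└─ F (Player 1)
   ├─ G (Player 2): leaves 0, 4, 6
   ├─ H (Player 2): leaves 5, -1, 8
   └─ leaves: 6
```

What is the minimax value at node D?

E: min(-4, 1, 3) = -4
D: max(-4, -3, -1) = -1

-1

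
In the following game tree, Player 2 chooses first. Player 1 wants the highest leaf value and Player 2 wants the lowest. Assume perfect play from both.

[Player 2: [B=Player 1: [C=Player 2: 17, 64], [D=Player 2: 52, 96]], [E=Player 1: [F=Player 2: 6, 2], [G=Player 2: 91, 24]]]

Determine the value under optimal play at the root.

C (Player 2): min(17, 64) = 17
D (Player 2): min(52, 96) = 52
B (Player 1): max(17, 52) = 52
F (Player 2): min(6, 2) = 2
G (Player 2): min(91, 24) = 24
E (Player 1): max(2, 24) = 24
Root (Player 2): min(52, 24) = 24

24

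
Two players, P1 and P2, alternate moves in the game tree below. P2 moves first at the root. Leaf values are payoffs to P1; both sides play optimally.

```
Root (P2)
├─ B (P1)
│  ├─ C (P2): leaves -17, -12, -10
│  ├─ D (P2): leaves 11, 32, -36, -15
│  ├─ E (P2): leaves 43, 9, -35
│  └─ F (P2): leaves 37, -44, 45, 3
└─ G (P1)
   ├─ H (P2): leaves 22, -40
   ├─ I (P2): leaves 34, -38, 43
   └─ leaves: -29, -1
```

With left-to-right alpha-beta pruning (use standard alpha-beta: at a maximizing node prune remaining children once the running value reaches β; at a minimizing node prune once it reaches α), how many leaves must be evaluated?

18

C [α=-∞,β=+∞]: v=-17
D [α=-17,β=+∞]: v=-36 after child 3 ≤ α → α-cutoff, skip 1
E [α=-17,β=+∞]: v=-35
F [α=-17,β=+∞]: v=-44 after child 2 ≤ α → α-cutoff, skip 2
B [α=-∞,β=+∞]: v=-17
H [α=-∞,β=-17]: v=-40
I [α=-40,β=-17]: v=-38
G [α=-∞,β=-17]: v=-1
Root [α=-∞,β=+∞]: v=-17
Leaves evaluated: 18 of 21.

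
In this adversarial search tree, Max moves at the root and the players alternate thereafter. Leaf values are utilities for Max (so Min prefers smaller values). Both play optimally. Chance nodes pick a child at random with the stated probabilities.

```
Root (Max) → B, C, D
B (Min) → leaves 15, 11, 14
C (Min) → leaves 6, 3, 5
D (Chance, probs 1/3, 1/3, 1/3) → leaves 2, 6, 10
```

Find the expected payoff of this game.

B (Min): min(15, 11, 14) = 11
C (Min): min(6, 3, 5) = 3
D (Chance): 1/3·2 + 1/3·6 + 1/3·10 = 6
Root (Max): max(11, 3, 6) = 11

11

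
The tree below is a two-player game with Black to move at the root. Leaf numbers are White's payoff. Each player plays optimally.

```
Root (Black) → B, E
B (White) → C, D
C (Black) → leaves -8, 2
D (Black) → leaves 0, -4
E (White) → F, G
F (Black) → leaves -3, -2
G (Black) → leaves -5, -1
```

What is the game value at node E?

F: min(-3, -2) = -3
G: min(-5, -1) = -5
E: max(-3, -5) = -3

-3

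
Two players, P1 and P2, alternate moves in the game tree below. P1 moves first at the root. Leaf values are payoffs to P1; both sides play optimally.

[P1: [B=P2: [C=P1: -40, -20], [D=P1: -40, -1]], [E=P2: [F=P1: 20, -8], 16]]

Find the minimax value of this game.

C (P1): max(-40, -20) = -20
D (P1): max(-40, -1) = -1
B (P2): min(-20, -1) = -20
F (P1): max(20, -8) = 20
E (P2): min(20, 16) = 16
Root (P1): max(-20, 16) = 16

16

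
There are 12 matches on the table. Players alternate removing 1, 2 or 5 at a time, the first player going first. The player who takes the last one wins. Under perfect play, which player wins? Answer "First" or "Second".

W/L table (W = player to move can force a win):
i:   0  1  2  3  4  5  6  7  8  9 10 11 12
     L  W  W  L  W  W  L  W  W  L  W  W  L
Position 12 is L, so the second player wins.

Second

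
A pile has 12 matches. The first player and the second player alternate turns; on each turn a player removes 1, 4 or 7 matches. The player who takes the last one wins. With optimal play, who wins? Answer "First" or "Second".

First

Positions where the player to move wins (W) vs loses (L):
i:   0  1  2  3  4  5  6  7  8  9 10 11 12
     L  W  L  W  W  L  W  W  L  W  L  W  W
Position 12 is W, so the first player wins.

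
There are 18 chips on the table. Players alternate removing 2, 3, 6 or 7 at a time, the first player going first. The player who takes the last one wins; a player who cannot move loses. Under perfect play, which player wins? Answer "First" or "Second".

Positions where the player to move wins (W) vs loses (L):
i:   0  1  2  3  4  5  6  7  8  9 10 11 12 13 14 15 16 17 18
     L  L  W  W  W  L  W  W  W  L  L  W  W  W  L  W  W  W  L
Position 18 is L, so the second player wins.

Second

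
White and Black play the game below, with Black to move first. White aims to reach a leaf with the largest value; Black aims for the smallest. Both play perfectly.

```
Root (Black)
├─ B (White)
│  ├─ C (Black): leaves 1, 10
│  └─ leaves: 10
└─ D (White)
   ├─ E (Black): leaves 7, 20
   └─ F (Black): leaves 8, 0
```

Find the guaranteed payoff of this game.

7

C (Black): min(1, 10) = 1
B (White): max(1, 10) = 10
E (Black): min(7, 20) = 7
F (Black): min(8, 0) = 0
D (White): max(7, 0) = 7
Root (Black): min(10, 7) = 7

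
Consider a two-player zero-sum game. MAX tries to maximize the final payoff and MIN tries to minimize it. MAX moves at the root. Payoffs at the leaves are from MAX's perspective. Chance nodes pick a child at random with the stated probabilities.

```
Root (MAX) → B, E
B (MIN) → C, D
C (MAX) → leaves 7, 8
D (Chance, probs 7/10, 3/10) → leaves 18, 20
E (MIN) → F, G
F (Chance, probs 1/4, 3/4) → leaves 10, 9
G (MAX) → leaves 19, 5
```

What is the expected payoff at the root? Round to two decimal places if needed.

C (MAX): max(7, 8) = 8
D (Chance): 7/10·18 + 3/10·20 = 18.6
B (MIN): min(8, 18.6) = 8
F (Chance): 1/4·10 + 3/4·9 = 9.25
G (MAX): max(19, 5) = 19
E (MIN): min(9.25, 19) = 9.25
Root (MAX): max(8, 9.25) = 9.25

9.25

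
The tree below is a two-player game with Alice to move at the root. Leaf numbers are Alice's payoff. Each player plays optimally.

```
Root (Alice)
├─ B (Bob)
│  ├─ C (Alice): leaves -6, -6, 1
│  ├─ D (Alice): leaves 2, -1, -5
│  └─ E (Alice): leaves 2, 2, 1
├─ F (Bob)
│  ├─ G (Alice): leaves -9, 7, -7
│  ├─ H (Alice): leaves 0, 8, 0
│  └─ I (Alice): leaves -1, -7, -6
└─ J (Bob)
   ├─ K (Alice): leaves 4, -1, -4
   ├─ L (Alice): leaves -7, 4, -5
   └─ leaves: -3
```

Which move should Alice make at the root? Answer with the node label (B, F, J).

B

C (Alice): max(-6, -6, 1) = 1
D (Alice): max(2, -1, -5) = 2
E (Alice): max(2, 2, 1) = 2
B (Bob): min(1, 2, 2) = 1
G (Alice): max(-9, 7, -7) = 7
H (Alice): max(0, 8, 0) = 8
I (Alice): max(-1, -7, -6) = -1
F (Bob): min(7, 8, -1) = -1
K (Alice): max(4, -1, -4) = 4
L (Alice): max(-7, 4, -5) = 4
J (Bob): min(4, 4, -3) = -3
Root (Alice): max(1, -1, -3) = 1
Alice picks the child with the highest value: B (value 1).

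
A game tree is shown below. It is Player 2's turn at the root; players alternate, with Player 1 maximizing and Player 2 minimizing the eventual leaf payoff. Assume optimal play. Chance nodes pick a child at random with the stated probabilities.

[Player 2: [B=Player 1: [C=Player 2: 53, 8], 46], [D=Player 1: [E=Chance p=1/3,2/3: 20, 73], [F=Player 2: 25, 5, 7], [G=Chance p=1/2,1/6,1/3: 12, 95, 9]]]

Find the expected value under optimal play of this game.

46

C (Player 2): min(53, 8) = 8
B (Player 1): max(8, 46) = 46
E (Chance): 1/3·20 + 2/3·73 = 55.33
F (Player 2): min(25, 5, 7) = 5
G (Chance): 1/2·12 + 1/6·95 + 1/3·9 = 24.83
D (Player 1): max(55.33, 5, 24.83) = 55.33
Root (Player 2): min(46, 55.33) = 46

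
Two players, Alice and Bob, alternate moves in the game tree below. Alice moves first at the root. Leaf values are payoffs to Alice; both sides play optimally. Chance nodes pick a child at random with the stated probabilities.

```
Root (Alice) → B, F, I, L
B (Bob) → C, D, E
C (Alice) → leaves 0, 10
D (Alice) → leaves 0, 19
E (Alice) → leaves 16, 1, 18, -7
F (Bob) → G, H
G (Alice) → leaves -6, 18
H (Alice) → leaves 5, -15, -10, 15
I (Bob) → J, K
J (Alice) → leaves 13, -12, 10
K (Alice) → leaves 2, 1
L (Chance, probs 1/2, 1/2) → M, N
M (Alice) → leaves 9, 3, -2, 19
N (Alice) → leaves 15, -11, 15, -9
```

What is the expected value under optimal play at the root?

17

C (Alice): max(0, 10) = 10
D (Alice): max(0, 19) = 19
E (Alice): max(16, 1, 18, -7) = 18
B (Bob): min(10, 19, 18) = 10
G (Alice): max(-6, 18) = 18
H (Alice): max(5, -15, -10, 15) = 15
F (Bob): min(18, 15) = 15
J (Alice): max(13, -12, 10) = 13
K (Alice): max(2, 1) = 2
I (Bob): min(13, 2) = 2
M (Alice): max(9, 3, -2, 19) = 19
N (Alice): max(15, -11, 15, -9) = 15
L (Chance): 1/2·19 + 1/2·15 = 17
Root (Alice): max(10, 15, 2, 17) = 17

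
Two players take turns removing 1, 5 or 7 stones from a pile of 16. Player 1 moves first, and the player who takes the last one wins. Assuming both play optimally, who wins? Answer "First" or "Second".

Positions where the player to move wins (W) vs loses (L):
i:   0  1  2  3  4  5  6  7  8  9 10 11 12 13 14 15 16
     L  W  L  W  L  W  L  W  L  W  L  W  L  W  L  W  L
Position 16 is L, so the second player wins.

Second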